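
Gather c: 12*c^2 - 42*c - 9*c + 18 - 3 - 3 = 12*c^2 - 51*c + 12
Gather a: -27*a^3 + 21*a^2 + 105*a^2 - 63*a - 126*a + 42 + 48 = -27*a^3 + 126*a^2 - 189*a + 90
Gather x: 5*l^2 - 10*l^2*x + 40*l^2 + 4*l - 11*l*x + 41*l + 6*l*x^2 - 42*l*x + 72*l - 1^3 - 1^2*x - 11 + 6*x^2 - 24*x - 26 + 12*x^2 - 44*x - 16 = 45*l^2 + 117*l + x^2*(6*l + 18) + x*(-10*l^2 - 53*l - 69) - 54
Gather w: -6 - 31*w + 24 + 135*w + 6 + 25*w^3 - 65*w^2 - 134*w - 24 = 25*w^3 - 65*w^2 - 30*w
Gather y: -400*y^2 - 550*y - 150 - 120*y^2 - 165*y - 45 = -520*y^2 - 715*y - 195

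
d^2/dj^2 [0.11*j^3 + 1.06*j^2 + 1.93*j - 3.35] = 0.66*j + 2.12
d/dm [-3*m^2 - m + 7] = -6*m - 1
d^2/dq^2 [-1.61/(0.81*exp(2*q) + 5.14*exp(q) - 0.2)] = (-1.61*(1.62*exp(q) + 5.14)*(3.24*exp(q) + 10.28)*exp(q) + (5.2164*exp(q) + 8.2754)*(0.81*exp(2*q) + 5.14*exp(q) - 0.2))*exp(q)/(0.81*exp(2*q) + 5.14*exp(q) - 0.2)^3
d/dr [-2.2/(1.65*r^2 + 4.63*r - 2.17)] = (7.26*r + 10.186)/(1.65*r^2 + 4.63*r - 2.17)^2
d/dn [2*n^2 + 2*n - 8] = 4*n + 2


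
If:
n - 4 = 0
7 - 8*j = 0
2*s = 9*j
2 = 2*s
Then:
No Solution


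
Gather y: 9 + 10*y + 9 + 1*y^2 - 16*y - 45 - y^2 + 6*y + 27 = 0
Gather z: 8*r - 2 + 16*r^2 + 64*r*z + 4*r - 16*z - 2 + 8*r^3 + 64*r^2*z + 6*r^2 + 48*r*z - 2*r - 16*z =8*r^3 + 22*r^2 + 10*r + z*(64*r^2 + 112*r - 32) - 4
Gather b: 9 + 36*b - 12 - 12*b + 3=24*b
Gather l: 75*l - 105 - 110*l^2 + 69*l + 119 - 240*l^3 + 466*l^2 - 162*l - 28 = -240*l^3 + 356*l^2 - 18*l - 14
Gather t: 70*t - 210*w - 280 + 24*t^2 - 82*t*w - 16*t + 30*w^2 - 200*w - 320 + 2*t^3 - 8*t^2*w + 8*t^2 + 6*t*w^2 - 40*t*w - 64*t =2*t^3 + t^2*(32 - 8*w) + t*(6*w^2 - 122*w - 10) + 30*w^2 - 410*w - 600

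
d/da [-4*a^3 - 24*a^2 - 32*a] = -12*a^2 - 48*a - 32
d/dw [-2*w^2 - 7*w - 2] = -4*w - 7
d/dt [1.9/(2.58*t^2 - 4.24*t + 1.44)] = (8.056 - 9.804*t)/(2.58*t^2 - 4.24*t + 1.44)^2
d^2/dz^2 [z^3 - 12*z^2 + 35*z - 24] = 6*z - 24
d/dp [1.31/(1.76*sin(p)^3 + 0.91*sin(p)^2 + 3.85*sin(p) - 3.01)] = (-2.3842*sin(p) + 3.4584*cos(2*p) - 8.5019)*cos(p)/(1.76*sin(p)^3 + 0.91*sin(p)^2 + 3.85*sin(p) - 3.01)^2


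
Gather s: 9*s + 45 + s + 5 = 10*s + 50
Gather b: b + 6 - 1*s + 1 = b - s + 7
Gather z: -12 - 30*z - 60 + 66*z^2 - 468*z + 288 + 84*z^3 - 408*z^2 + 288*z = 84*z^3 - 342*z^2 - 210*z + 216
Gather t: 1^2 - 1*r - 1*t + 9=-r - t + 10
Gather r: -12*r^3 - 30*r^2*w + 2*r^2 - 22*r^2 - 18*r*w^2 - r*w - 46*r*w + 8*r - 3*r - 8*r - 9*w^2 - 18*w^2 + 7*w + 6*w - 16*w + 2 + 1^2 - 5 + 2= -12*r^3 + r^2*(-30*w - 20) + r*(-18*w^2 - 47*w - 3) - 27*w^2 - 3*w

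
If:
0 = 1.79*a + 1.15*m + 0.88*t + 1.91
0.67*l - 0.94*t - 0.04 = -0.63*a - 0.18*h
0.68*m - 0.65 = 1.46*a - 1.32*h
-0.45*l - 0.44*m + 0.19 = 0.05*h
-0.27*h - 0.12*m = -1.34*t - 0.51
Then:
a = -0.90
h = -0.56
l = 0.38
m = 0.11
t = -0.48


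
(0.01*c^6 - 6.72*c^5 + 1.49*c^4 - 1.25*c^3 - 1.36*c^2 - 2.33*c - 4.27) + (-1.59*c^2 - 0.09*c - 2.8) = 0.01*c^6 - 6.72*c^5 + 1.49*c^4 - 1.25*c^3 - 2.95*c^2 - 2.42*c - 7.07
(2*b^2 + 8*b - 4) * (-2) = -4*b^2 - 16*b + 8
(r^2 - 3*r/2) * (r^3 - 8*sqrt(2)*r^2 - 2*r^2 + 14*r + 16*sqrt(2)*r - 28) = r^5 - 8*sqrt(2)*r^4 - 7*r^4/2 + 17*r^3 + 28*sqrt(2)*r^3 - 49*r^2 - 24*sqrt(2)*r^2 + 42*r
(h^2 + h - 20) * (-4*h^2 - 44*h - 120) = -4*h^4 - 48*h^3 - 84*h^2 + 760*h + 2400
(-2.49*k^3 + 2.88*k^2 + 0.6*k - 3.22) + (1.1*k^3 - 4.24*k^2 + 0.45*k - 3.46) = -1.39*k^3 - 1.36*k^2 + 1.05*k - 6.68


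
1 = 1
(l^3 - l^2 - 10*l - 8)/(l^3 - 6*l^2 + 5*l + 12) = (l + 2)/(l - 3)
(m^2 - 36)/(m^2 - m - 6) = (36 - m^2)/(-m^2 + m + 6)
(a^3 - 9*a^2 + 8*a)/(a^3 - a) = (a - 8)/(a + 1)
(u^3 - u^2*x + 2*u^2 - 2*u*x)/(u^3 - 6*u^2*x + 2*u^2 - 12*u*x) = (-u + x)/(-u + 6*x)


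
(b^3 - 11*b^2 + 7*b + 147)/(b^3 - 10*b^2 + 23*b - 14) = (b^2 - 4*b - 21)/(b^2 - 3*b + 2)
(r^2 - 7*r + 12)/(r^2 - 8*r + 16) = (r - 3)/(r - 4)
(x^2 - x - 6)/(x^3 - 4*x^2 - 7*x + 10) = (x - 3)/(x^2 - 6*x + 5)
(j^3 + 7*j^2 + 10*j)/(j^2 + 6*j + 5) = j*(j + 2)/(j + 1)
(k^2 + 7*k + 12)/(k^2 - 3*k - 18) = (k + 4)/(k - 6)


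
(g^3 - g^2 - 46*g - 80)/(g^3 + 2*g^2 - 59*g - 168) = (g^2 + 7*g + 10)/(g^2 + 10*g + 21)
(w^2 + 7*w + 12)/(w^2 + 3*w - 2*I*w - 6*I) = (w + 4)/(w - 2*I)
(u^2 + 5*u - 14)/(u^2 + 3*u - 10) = (u + 7)/(u + 5)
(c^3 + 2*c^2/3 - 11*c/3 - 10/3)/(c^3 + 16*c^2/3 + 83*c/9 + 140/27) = 9*(c^2 - c - 2)/(9*c^2 + 33*c + 28)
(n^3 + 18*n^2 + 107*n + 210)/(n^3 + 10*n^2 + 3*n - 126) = (n + 5)/(n - 3)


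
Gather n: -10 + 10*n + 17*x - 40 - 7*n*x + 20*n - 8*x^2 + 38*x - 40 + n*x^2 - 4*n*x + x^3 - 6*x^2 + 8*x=n*(x^2 - 11*x + 30) + x^3 - 14*x^2 + 63*x - 90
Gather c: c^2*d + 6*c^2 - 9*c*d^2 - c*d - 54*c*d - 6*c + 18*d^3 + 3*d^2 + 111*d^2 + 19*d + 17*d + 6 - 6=c^2*(d + 6) + c*(-9*d^2 - 55*d - 6) + 18*d^3 + 114*d^2 + 36*d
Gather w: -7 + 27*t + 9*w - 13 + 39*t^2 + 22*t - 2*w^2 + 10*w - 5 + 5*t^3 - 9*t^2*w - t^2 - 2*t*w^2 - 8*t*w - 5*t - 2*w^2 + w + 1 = 5*t^3 + 38*t^2 + 44*t + w^2*(-2*t - 4) + w*(-9*t^2 - 8*t + 20) - 24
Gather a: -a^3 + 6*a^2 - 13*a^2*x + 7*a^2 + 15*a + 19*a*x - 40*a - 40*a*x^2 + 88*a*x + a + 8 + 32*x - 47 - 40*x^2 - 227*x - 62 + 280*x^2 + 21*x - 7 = -a^3 + a^2*(13 - 13*x) + a*(-40*x^2 + 107*x - 24) + 240*x^2 - 174*x - 108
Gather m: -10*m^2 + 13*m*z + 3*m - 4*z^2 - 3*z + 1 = -10*m^2 + m*(13*z + 3) - 4*z^2 - 3*z + 1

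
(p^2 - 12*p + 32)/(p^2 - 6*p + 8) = (p - 8)/(p - 2)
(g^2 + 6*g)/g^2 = (g + 6)/g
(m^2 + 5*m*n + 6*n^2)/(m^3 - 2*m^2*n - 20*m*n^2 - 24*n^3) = (m + 3*n)/(m^2 - 4*m*n - 12*n^2)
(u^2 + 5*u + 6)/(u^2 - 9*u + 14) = (u^2 + 5*u + 6)/(u^2 - 9*u + 14)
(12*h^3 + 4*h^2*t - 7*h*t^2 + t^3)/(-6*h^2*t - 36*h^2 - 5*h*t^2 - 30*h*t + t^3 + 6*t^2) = (-2*h + t)/(t + 6)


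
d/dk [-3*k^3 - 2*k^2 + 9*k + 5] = -9*k^2 - 4*k + 9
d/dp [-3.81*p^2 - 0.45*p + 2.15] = -7.62*p - 0.45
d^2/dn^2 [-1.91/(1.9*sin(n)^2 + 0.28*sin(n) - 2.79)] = (27.5804*sin(n)^4 + 3.04836*sin(n)^3 - 0.721216000000005*sin(n)^2 - 4.604628*sin(n) - 20.549308)/(1.9*sin(n)^2 + 0.28*sin(n) - 2.79)^3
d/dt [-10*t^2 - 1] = -20*t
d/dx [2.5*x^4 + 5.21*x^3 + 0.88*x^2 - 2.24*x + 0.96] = 10.0*x^3 + 15.63*x^2 + 1.76*x - 2.24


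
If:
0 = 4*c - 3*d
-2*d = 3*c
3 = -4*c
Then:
No Solution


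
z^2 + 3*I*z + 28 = (z - 4*I)*(z + 7*I)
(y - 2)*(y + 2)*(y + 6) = y^3 + 6*y^2 - 4*y - 24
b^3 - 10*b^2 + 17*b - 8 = (b - 8)*(b - 1)^2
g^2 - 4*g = g*(g - 4)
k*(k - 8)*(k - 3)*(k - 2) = k^4 - 13*k^3 + 46*k^2 - 48*k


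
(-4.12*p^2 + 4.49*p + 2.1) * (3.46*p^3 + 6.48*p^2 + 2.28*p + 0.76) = -14.2552*p^5 - 11.1622*p^4 + 26.9676*p^3 + 20.714*p^2 + 8.2004*p + 1.596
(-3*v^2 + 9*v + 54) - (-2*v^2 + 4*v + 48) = -v^2 + 5*v + 6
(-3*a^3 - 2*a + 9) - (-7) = -3*a^3 - 2*a + 16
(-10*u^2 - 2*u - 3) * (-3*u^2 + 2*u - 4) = 30*u^4 - 14*u^3 + 45*u^2 + 2*u + 12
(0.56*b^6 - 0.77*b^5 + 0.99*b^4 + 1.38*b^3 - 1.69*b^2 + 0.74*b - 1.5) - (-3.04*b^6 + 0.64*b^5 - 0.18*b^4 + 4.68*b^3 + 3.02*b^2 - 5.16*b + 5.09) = 3.6*b^6 - 1.41*b^5 + 1.17*b^4 - 3.3*b^3 - 4.71*b^2 + 5.9*b - 6.59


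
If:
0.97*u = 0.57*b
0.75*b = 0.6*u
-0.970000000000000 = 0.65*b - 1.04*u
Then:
No Solution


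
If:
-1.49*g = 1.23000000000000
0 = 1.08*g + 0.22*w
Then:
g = -0.83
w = 4.05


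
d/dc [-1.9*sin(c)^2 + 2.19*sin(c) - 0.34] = (2.19 - 3.8*sin(c))*cos(c)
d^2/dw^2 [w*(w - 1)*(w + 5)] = 6*w + 8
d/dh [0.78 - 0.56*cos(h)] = 0.56*sin(h)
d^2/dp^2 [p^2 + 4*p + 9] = 2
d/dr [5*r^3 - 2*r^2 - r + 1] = 15*r^2 - 4*r - 1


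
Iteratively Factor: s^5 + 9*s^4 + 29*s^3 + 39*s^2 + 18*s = (s + 1)*(s^4 + 8*s^3 + 21*s^2 + 18*s) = s*(s + 1)*(s^3 + 8*s^2 + 21*s + 18) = s*(s + 1)*(s + 2)*(s^2 + 6*s + 9) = s*(s + 1)*(s + 2)*(s + 3)*(s + 3)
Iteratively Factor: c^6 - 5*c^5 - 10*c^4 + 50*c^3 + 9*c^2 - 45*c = (c + 1)*(c^5 - 6*c^4 - 4*c^3 + 54*c^2 - 45*c) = (c - 3)*(c + 1)*(c^4 - 3*c^3 - 13*c^2 + 15*c) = (c - 3)*(c + 1)*(c + 3)*(c^3 - 6*c^2 + 5*c) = (c - 5)*(c - 3)*(c + 1)*(c + 3)*(c^2 - c) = (c - 5)*(c - 3)*(c - 1)*(c + 1)*(c + 3)*(c)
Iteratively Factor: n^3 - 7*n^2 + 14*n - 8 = (n - 4)*(n^2 - 3*n + 2) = (n - 4)*(n - 2)*(n - 1)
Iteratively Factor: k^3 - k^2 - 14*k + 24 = (k - 2)*(k^2 + k - 12) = (k - 2)*(k + 4)*(k - 3)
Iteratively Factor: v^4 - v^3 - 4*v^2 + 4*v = (v + 2)*(v^3 - 3*v^2 + 2*v) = v*(v + 2)*(v^2 - 3*v + 2) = v*(v - 1)*(v + 2)*(v - 2)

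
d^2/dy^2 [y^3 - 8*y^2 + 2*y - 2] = 6*y - 16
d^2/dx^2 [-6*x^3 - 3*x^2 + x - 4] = -36*x - 6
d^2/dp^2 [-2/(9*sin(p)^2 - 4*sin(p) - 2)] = 4*(-162*sin(p)^4 + 54*sin(p)^3 + 199*sin(p)^2 - 104*sin(p) + 34)/(-9*sin(p)^2 + 4*sin(p) + 2)^3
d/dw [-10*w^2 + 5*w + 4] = 5 - 20*w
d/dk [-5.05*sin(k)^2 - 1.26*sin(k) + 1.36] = -(10.1*sin(k) + 1.26)*cos(k)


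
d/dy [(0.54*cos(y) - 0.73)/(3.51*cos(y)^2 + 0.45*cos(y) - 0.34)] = (1.8954*cos(y)^2 - 5.1246*cos(y) - 0.1449)*sin(y)/(12.3201*cos(y)^4 + 3.159*cos(y)^3 - 2.1843*cos(y)^2 - 0.306*cos(y) + 0.1156)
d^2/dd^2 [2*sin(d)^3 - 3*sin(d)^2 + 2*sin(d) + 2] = -18*sin(d)^3 + 12*sin(d)^2 + 10*sin(d) - 6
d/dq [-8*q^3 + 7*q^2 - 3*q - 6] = -24*q^2 + 14*q - 3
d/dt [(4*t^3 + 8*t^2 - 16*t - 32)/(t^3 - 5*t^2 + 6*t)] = 4*(-7*t^2 - 8*t + 12)/(t^2*(t^2 - 6*t + 9))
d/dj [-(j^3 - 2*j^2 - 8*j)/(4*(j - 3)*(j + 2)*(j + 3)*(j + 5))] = (j^4 - 8*j^3 - 11*j^2 + 90*j - 180)/(4*(j^6 + 10*j^5 + 7*j^4 - 180*j^3 - 369*j^2 + 810*j + 2025))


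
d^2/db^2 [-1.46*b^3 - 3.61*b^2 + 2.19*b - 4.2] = -8.76*b - 7.22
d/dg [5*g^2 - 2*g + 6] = 10*g - 2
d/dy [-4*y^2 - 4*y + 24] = -8*y - 4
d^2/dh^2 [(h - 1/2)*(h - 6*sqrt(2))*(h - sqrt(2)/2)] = 6*h - 13*sqrt(2) - 1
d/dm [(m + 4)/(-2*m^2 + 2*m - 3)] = (2*m^2 + 16*m - 11)/(4*m^4 - 8*m^3 + 16*m^2 - 12*m + 9)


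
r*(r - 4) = r^2 - 4*r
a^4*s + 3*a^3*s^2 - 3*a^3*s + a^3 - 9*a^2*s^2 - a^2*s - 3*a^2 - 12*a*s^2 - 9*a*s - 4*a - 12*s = (a - 4)*(a + 1)*(a + 3*s)*(a*s + 1)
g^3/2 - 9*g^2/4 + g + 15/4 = (g/2 + 1/2)*(g - 3)*(g - 5/2)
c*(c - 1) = c^2 - c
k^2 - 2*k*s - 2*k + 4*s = (k - 2)*(k - 2*s)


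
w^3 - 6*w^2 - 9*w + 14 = (w - 7)*(w - 1)*(w + 2)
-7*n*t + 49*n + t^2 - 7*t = (-7*n + t)*(t - 7)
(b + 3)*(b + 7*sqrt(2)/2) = b^2 + 3*b + 7*sqrt(2)*b/2 + 21*sqrt(2)/2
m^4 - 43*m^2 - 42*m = m*(m - 7)*(m + 1)*(m + 6)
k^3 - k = k*(k - 1)*(k + 1)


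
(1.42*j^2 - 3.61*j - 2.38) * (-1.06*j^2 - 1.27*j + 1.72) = -1.5052*j^4 + 2.0232*j^3 + 9.5499*j^2 - 3.1866*j - 4.0936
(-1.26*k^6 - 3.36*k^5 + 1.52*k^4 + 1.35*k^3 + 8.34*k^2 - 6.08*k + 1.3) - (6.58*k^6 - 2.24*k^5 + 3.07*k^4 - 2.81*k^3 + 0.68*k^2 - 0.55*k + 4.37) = -7.84*k^6 - 1.12*k^5 - 1.55*k^4 + 4.16*k^3 + 7.66*k^2 - 5.53*k - 3.07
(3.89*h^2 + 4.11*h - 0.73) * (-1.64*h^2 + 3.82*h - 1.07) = -6.3796*h^4 + 8.1194*h^3 + 12.7351*h^2 - 7.1863*h + 0.7811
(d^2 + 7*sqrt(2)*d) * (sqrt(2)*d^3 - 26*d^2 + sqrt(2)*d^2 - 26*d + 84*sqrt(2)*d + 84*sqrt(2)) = sqrt(2)*d^5 - 12*d^4 + sqrt(2)*d^4 - 98*sqrt(2)*d^3 - 12*d^3 - 98*sqrt(2)*d^2 + 1176*d^2 + 1176*d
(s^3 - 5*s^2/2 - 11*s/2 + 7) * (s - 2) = s^4 - 9*s^3/2 - s^2/2 + 18*s - 14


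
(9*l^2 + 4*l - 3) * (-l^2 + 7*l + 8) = -9*l^4 + 59*l^3 + 103*l^2 + 11*l - 24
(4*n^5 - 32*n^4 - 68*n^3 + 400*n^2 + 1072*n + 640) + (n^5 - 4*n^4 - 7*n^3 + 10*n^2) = 5*n^5 - 36*n^4 - 75*n^3 + 410*n^2 + 1072*n + 640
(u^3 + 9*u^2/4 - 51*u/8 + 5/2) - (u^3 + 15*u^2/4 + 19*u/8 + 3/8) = -3*u^2/2 - 35*u/4 + 17/8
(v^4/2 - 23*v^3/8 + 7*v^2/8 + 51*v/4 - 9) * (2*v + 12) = v^5 + v^4/4 - 131*v^3/4 + 36*v^2 + 135*v - 108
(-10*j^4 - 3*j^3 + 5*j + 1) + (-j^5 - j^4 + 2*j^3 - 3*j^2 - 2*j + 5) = -j^5 - 11*j^4 - j^3 - 3*j^2 + 3*j + 6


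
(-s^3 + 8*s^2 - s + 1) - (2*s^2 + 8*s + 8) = -s^3 + 6*s^2 - 9*s - 7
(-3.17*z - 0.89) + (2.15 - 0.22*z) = 1.26 - 3.39*z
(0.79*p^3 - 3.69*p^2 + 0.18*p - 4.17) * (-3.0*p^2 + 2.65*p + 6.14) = -2.37*p^5 + 13.1635*p^4 - 5.4679*p^3 - 9.6696*p^2 - 9.9453*p - 25.6038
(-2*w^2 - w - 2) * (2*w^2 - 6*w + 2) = -4*w^4 + 10*w^3 - 2*w^2 + 10*w - 4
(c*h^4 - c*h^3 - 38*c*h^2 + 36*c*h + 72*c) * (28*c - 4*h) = 28*c^2*h^4 - 28*c^2*h^3 - 1064*c^2*h^2 + 1008*c^2*h + 2016*c^2 - 4*c*h^5 + 4*c*h^4 + 152*c*h^3 - 144*c*h^2 - 288*c*h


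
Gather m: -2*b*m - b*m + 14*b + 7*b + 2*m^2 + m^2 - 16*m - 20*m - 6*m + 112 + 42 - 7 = 21*b + 3*m^2 + m*(-3*b - 42) + 147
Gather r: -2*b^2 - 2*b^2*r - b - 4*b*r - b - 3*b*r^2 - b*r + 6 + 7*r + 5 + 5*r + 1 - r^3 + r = -2*b^2 - 3*b*r^2 - 2*b - r^3 + r*(-2*b^2 - 5*b + 13) + 12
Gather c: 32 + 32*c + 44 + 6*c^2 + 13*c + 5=6*c^2 + 45*c + 81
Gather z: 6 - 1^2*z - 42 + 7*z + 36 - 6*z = 0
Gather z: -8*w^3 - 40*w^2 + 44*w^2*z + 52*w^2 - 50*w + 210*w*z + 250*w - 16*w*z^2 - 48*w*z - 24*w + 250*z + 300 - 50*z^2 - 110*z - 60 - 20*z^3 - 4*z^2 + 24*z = -8*w^3 + 12*w^2 + 176*w - 20*z^3 + z^2*(-16*w - 54) + z*(44*w^2 + 162*w + 164) + 240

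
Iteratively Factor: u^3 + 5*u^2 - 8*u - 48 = (u + 4)*(u^2 + u - 12) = (u + 4)^2*(u - 3)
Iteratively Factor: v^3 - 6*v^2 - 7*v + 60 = (v - 4)*(v^2 - 2*v - 15) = (v - 5)*(v - 4)*(v + 3)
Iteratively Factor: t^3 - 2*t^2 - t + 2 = (t - 1)*(t^2 - t - 2) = (t - 1)*(t + 1)*(t - 2)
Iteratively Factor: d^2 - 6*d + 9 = (d - 3)*(d - 3)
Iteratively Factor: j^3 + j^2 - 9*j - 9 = (j + 3)*(j^2 - 2*j - 3) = (j - 3)*(j + 3)*(j + 1)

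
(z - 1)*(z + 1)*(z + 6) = z^3 + 6*z^2 - z - 6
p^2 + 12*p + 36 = (p + 6)^2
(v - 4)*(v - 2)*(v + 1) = v^3 - 5*v^2 + 2*v + 8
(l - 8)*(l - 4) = l^2 - 12*l + 32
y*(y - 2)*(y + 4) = y^3 + 2*y^2 - 8*y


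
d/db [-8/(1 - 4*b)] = -32/(4*b - 1)^2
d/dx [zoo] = 0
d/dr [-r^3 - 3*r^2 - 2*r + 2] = -3*r^2 - 6*r - 2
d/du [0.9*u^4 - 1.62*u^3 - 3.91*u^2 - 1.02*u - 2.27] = 3.6*u^3 - 4.86*u^2 - 7.82*u - 1.02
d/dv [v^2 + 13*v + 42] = 2*v + 13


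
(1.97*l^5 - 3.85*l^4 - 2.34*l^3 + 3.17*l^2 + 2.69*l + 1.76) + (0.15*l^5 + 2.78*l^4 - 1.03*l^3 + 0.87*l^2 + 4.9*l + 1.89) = 2.12*l^5 - 1.07*l^4 - 3.37*l^3 + 4.04*l^2 + 7.59*l + 3.65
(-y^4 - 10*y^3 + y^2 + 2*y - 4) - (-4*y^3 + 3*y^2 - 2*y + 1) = -y^4 - 6*y^3 - 2*y^2 + 4*y - 5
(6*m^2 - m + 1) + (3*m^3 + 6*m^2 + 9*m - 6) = 3*m^3 + 12*m^2 + 8*m - 5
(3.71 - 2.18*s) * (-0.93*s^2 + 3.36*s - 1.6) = 2.0274*s^3 - 10.7751*s^2 + 15.9536*s - 5.936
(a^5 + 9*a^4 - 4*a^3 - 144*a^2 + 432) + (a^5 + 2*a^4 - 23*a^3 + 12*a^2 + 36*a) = 2*a^5 + 11*a^4 - 27*a^3 - 132*a^2 + 36*a + 432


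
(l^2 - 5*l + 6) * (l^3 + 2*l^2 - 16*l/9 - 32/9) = l^5 - 3*l^4 - 52*l^3/9 + 52*l^2/3 + 64*l/9 - 64/3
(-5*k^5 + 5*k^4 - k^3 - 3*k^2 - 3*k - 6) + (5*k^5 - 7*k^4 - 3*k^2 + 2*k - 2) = -2*k^4 - k^3 - 6*k^2 - k - 8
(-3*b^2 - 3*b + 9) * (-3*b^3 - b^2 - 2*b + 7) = 9*b^5 + 12*b^4 - 18*b^3 - 24*b^2 - 39*b + 63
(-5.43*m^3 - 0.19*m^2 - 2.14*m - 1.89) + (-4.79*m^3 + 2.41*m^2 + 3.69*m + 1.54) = -10.22*m^3 + 2.22*m^2 + 1.55*m - 0.35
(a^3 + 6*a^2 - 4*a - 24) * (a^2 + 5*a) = a^5 + 11*a^4 + 26*a^3 - 44*a^2 - 120*a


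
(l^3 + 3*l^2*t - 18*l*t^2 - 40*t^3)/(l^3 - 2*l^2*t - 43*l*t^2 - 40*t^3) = (-l^2 + 2*l*t + 8*t^2)/(-l^2 + 7*l*t + 8*t^2)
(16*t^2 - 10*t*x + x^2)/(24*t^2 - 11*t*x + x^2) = (-2*t + x)/(-3*t + x)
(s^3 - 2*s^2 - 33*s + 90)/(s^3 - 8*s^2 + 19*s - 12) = (s^2 + s - 30)/(s^2 - 5*s + 4)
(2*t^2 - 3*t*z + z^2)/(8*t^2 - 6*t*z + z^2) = (-t + z)/(-4*t + z)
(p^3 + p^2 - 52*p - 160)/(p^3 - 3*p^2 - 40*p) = (p + 4)/p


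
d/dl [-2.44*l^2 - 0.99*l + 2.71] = -4.88*l - 0.99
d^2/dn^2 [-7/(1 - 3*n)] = 126/(3*n - 1)^3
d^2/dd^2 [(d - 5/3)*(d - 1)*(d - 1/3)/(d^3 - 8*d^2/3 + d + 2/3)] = 2*(-27*d^3 + 297*d^2 - 549*d + 371)/(3*(27*d^6 - 135*d^5 + 171*d^4 + 55*d^3 - 114*d^2 - 60*d - 8))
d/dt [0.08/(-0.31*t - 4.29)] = 0.0248/(0.31*t + 4.29)^2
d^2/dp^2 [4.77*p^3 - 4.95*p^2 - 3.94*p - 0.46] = 28.62*p - 9.9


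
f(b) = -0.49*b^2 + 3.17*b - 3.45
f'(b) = 3.17 - 0.98*b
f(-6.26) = -42.50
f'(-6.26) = 9.30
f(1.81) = 0.68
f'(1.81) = 1.40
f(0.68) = -1.52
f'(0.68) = 2.50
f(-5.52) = -35.88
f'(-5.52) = 8.58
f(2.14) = 1.09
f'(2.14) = 1.07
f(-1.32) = -8.49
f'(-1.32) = 4.46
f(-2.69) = -15.52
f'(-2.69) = 5.81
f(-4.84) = -30.27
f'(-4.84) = 7.91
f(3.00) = 1.65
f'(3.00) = 0.23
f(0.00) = -3.45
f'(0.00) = 3.17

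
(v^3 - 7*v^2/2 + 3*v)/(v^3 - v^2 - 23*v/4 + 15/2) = 2*v/(2*v + 5)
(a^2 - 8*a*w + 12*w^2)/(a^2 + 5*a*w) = (a^2 - 8*a*w + 12*w^2)/(a*(a + 5*w))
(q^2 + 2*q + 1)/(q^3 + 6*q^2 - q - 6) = (q + 1)/(q^2 + 5*q - 6)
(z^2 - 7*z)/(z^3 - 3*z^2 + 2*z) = (z - 7)/(z^2 - 3*z + 2)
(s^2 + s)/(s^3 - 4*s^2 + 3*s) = (s + 1)/(s^2 - 4*s + 3)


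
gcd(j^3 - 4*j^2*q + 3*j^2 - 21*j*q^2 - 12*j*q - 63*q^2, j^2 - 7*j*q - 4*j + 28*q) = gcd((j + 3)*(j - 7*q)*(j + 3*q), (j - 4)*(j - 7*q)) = -j + 7*q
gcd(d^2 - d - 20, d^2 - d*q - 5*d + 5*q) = d - 5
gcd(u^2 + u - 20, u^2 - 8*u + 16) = u - 4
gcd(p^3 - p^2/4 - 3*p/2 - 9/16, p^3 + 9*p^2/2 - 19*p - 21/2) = p + 1/2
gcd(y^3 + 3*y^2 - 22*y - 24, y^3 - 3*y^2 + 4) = y + 1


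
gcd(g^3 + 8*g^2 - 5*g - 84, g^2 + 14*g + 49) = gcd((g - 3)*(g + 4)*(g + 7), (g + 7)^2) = g + 7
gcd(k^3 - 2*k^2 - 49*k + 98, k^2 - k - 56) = k + 7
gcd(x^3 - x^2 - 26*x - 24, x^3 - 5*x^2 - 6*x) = x^2 - 5*x - 6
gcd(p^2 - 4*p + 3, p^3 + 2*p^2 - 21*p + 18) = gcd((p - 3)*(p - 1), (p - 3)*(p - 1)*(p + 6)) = p^2 - 4*p + 3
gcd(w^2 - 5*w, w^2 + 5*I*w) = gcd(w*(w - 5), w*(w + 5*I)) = w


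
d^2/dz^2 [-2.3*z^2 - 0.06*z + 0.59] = -4.60000000000000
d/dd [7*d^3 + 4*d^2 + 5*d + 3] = 21*d^2 + 8*d + 5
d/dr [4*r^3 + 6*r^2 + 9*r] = 12*r^2 + 12*r + 9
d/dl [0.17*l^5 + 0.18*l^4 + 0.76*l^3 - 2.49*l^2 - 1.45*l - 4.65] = 0.85*l^4 + 0.72*l^3 + 2.28*l^2 - 4.98*l - 1.45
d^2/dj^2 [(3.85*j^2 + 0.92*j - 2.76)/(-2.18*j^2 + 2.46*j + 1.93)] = (-50.037976*j^3 - 18.491196*j^2 - 112.032816*j + 36.683902)/(10.360232*j^6 - 35.072712*j^5 + 12.061068*j^4 + 47.214288*j^3 - 10.677918*j^2 - 27.489762*j - 7.189057)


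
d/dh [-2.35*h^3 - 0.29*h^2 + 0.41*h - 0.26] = -7.05*h^2 - 0.58*h + 0.41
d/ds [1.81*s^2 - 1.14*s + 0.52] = 3.62*s - 1.14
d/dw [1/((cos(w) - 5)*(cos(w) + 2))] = (2*cos(w) - 3)*sin(w)/((cos(w) - 5)^2*(cos(w) + 2)^2)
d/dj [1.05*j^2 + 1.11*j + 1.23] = 2.1*j + 1.11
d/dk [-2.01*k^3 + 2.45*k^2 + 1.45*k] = -6.03*k^2 + 4.9*k + 1.45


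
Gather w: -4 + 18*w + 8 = 18*w + 4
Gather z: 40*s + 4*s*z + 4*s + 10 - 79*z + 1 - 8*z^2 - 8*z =44*s - 8*z^2 + z*(4*s - 87) + 11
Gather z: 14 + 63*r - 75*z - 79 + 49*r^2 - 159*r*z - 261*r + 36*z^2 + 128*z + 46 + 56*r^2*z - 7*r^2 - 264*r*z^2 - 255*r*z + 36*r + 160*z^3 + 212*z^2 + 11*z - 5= 42*r^2 - 162*r + 160*z^3 + z^2*(248 - 264*r) + z*(56*r^2 - 414*r + 64) - 24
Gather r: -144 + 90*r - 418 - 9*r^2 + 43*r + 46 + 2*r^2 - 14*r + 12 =-7*r^2 + 119*r - 504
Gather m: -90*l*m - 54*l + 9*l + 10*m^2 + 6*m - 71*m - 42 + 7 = -45*l + 10*m^2 + m*(-90*l - 65) - 35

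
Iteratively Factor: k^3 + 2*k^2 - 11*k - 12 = (k - 3)*(k^2 + 5*k + 4) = (k - 3)*(k + 4)*(k + 1)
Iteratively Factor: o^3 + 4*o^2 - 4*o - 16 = (o + 2)*(o^2 + 2*o - 8) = (o - 2)*(o + 2)*(o + 4)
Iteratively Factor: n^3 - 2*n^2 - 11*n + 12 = (n + 3)*(n^2 - 5*n + 4) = (n - 4)*(n + 3)*(n - 1)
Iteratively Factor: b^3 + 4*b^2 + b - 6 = (b + 3)*(b^2 + b - 2) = (b - 1)*(b + 3)*(b + 2)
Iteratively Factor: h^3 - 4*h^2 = (h - 4)*(h^2) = h*(h - 4)*(h)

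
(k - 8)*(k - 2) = k^2 - 10*k + 16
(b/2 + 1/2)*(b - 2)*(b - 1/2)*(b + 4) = b^4/2 + 5*b^3/4 - 15*b^2/4 - 5*b/2 + 2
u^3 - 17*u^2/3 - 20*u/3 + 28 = (u - 6)*(u - 2)*(u + 7/3)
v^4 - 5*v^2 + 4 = (v - 2)*(v - 1)*(v + 1)*(v + 2)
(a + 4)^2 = a^2 + 8*a + 16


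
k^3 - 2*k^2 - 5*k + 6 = (k - 3)*(k - 1)*(k + 2)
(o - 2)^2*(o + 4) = o^3 - 12*o + 16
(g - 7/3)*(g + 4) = g^2 + 5*g/3 - 28/3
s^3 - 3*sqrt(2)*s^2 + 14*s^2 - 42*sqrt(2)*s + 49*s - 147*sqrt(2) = (s + 7)^2*(s - 3*sqrt(2))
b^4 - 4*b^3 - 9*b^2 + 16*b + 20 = (b - 5)*(b - 2)*(b + 1)*(b + 2)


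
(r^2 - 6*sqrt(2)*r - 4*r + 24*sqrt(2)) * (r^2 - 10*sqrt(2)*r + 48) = r^4 - 16*sqrt(2)*r^3 - 4*r^3 + 64*sqrt(2)*r^2 + 168*r^2 - 672*r - 288*sqrt(2)*r + 1152*sqrt(2)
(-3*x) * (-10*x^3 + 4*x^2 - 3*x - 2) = 30*x^4 - 12*x^3 + 9*x^2 + 6*x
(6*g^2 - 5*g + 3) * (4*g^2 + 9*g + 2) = 24*g^4 + 34*g^3 - 21*g^2 + 17*g + 6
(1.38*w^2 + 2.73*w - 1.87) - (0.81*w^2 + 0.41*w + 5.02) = 0.57*w^2 + 2.32*w - 6.89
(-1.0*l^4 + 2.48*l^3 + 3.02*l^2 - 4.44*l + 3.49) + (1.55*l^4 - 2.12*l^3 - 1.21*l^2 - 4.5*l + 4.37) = 0.55*l^4 + 0.36*l^3 + 1.81*l^2 - 8.94*l + 7.86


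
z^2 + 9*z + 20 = (z + 4)*(z + 5)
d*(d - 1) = d^2 - d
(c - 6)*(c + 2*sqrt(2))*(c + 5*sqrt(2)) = c^3 - 6*c^2 + 7*sqrt(2)*c^2 - 42*sqrt(2)*c + 20*c - 120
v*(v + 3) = v^2 + 3*v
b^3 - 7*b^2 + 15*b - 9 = (b - 3)^2*(b - 1)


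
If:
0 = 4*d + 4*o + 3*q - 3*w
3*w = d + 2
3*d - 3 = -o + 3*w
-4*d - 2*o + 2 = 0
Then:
No Solution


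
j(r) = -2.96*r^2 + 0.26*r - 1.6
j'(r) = 0.26 - 5.92*r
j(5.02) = -74.89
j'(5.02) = -29.46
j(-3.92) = -48.10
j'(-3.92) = 23.47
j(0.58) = -2.44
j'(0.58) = -3.17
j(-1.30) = -6.94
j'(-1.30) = 7.96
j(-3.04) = -29.75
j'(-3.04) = 18.26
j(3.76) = -42.47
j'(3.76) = -22.00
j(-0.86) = -4.01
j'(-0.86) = 5.35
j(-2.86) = -26.56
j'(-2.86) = 17.19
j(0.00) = -1.60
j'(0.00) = 0.26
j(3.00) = -27.46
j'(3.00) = -17.50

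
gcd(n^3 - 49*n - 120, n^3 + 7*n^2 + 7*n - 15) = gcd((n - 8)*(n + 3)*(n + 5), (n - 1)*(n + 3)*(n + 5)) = n^2 + 8*n + 15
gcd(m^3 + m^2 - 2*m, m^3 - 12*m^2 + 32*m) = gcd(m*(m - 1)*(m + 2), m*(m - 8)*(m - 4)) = m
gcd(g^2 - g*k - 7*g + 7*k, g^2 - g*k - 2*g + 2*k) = g - k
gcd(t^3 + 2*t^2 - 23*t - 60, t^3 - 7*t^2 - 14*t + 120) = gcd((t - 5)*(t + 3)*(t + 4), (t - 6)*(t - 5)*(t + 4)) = t^2 - t - 20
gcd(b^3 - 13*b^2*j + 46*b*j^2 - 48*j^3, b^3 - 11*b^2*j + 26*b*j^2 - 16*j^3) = b^2 - 10*b*j + 16*j^2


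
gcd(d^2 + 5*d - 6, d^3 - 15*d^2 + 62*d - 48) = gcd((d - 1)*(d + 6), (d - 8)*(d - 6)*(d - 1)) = d - 1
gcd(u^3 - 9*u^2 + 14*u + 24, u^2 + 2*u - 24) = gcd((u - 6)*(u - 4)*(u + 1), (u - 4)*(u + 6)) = u - 4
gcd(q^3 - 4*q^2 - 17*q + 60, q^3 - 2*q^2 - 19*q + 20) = q^2 - q - 20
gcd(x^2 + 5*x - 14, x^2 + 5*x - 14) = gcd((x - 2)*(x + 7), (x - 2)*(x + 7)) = x^2 + 5*x - 14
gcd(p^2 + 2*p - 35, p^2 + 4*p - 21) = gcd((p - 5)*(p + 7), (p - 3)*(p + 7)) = p + 7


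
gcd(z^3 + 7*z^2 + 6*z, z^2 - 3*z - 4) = z + 1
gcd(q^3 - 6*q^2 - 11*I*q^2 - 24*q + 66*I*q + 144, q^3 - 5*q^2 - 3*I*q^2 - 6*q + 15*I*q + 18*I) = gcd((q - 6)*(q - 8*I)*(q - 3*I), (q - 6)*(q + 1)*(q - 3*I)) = q^2 + q*(-6 - 3*I) + 18*I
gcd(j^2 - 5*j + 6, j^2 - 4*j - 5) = 1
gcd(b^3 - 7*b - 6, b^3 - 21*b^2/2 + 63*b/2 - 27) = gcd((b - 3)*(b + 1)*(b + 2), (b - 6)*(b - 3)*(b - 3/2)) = b - 3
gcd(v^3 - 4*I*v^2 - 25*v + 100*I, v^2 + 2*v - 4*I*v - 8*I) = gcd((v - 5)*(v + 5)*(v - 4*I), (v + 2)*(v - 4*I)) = v - 4*I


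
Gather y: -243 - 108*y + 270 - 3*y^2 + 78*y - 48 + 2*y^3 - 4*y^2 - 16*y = 2*y^3 - 7*y^2 - 46*y - 21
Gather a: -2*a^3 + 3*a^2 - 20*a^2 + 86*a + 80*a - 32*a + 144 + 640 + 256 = -2*a^3 - 17*a^2 + 134*a + 1040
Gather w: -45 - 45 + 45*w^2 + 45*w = 45*w^2 + 45*w - 90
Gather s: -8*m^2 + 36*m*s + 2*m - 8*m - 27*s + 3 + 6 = -8*m^2 - 6*m + s*(36*m - 27) + 9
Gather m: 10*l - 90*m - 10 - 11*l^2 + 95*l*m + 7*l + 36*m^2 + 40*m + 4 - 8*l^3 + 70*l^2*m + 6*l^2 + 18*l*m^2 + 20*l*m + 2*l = -8*l^3 - 5*l^2 + 19*l + m^2*(18*l + 36) + m*(70*l^2 + 115*l - 50) - 6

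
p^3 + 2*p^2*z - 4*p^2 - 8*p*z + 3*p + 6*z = (p - 3)*(p - 1)*(p + 2*z)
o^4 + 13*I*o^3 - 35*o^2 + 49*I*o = o*(o - I)*(o + 7*I)^2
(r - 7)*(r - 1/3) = r^2 - 22*r/3 + 7/3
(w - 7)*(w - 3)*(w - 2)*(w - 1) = w^4 - 13*w^3 + 53*w^2 - 83*w + 42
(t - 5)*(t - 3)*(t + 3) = t^3 - 5*t^2 - 9*t + 45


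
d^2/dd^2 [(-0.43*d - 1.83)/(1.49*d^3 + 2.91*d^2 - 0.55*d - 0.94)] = (-5.727858*d^5 - 59.940018*d^4 - 134.942488*d^3 - 91.208724*d^2 - 4.86243*d - 10.674094)/(3.307949*d^9 + 19.381473*d^8 + 34.189242*d^7 + 4.073019*d^6 - 37.074666*d^5 - 16.617237*d^4 + 12.810137*d^3 + 6.860778*d^2 - 1.45794*d - 0.830584)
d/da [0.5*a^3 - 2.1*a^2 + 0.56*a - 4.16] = 1.5*a^2 - 4.2*a + 0.56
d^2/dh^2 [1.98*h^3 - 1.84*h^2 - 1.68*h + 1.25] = 11.88*h - 3.68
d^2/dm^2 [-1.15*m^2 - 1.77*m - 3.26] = -2.30000000000000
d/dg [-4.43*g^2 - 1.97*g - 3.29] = -8.86*g - 1.97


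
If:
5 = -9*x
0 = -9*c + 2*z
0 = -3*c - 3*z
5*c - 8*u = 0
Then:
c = 0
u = 0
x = -5/9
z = 0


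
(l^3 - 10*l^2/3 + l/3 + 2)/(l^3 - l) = (l^2 - 7*l/3 - 2)/(l*(l + 1))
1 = 1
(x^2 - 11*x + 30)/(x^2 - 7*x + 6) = (x - 5)/(x - 1)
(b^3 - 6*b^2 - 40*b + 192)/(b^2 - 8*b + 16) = (b^2 - 2*b - 48)/(b - 4)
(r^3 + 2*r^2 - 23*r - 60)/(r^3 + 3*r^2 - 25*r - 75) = (r + 4)/(r + 5)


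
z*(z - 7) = z^2 - 7*z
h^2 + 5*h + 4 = (h + 1)*(h + 4)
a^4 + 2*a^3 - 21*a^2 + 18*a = a*(a - 3)*(a - 1)*(a + 6)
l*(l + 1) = l^2 + l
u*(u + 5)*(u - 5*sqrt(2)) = u^3 - 5*sqrt(2)*u^2 + 5*u^2 - 25*sqrt(2)*u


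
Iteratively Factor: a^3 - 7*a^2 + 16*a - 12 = (a - 2)*(a^2 - 5*a + 6) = (a - 3)*(a - 2)*(a - 2)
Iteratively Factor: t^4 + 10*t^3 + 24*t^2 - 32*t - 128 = (t + 4)*(t^3 + 6*t^2 - 32) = (t - 2)*(t + 4)*(t^2 + 8*t + 16) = (t - 2)*(t + 4)^2*(t + 4)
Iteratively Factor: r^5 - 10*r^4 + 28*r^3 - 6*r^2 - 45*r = (r - 3)*(r^4 - 7*r^3 + 7*r^2 + 15*r) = (r - 5)*(r - 3)*(r^3 - 2*r^2 - 3*r) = r*(r - 5)*(r - 3)*(r^2 - 2*r - 3) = r*(r - 5)*(r - 3)^2*(r + 1)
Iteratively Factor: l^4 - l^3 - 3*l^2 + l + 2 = (l - 2)*(l^3 + l^2 - l - 1) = (l - 2)*(l + 1)*(l^2 - 1) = (l - 2)*(l + 1)^2*(l - 1)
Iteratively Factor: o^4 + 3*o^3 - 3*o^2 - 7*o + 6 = (o - 1)*(o^3 + 4*o^2 + o - 6) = (o - 1)*(o + 2)*(o^2 + 2*o - 3) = (o - 1)^2*(o + 2)*(o + 3)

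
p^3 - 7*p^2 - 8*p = p*(p - 8)*(p + 1)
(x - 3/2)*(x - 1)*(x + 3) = x^3 + x^2/2 - 6*x + 9/2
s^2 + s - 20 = (s - 4)*(s + 5)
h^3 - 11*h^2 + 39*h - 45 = (h - 5)*(h - 3)^2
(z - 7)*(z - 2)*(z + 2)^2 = z^4 - 5*z^3 - 18*z^2 + 20*z + 56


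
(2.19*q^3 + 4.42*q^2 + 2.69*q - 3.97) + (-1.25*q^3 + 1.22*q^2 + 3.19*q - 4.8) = 0.94*q^3 + 5.64*q^2 + 5.88*q - 8.77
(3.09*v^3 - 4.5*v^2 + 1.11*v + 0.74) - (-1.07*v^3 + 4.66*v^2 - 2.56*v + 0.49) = 4.16*v^3 - 9.16*v^2 + 3.67*v + 0.25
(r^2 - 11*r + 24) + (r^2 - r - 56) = 2*r^2 - 12*r - 32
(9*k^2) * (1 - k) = -9*k^3 + 9*k^2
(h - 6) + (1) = h - 5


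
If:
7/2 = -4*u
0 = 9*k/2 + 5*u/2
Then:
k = 35/72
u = -7/8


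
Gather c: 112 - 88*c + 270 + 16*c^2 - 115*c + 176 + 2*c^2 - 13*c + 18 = 18*c^2 - 216*c + 576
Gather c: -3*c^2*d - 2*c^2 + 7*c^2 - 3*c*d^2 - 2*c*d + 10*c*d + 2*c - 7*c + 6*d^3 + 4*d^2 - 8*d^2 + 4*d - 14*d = c^2*(5 - 3*d) + c*(-3*d^2 + 8*d - 5) + 6*d^3 - 4*d^2 - 10*d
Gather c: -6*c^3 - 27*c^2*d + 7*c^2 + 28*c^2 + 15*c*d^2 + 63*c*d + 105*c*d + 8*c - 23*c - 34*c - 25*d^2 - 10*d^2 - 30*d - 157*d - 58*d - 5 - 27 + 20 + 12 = -6*c^3 + c^2*(35 - 27*d) + c*(15*d^2 + 168*d - 49) - 35*d^2 - 245*d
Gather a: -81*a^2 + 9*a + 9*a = -81*a^2 + 18*a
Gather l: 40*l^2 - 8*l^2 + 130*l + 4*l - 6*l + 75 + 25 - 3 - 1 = 32*l^2 + 128*l + 96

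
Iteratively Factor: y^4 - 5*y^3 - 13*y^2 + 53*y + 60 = (y - 4)*(y^3 - y^2 - 17*y - 15) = (y - 4)*(y + 1)*(y^2 - 2*y - 15) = (y - 4)*(y + 1)*(y + 3)*(y - 5)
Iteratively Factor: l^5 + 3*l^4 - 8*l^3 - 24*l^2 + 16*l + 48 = (l + 2)*(l^4 + l^3 - 10*l^2 - 4*l + 24) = (l + 2)^2*(l^3 - l^2 - 8*l + 12) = (l + 2)^2*(l + 3)*(l^2 - 4*l + 4) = (l - 2)*(l + 2)^2*(l + 3)*(l - 2)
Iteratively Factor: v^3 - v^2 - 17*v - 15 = (v + 3)*(v^2 - 4*v - 5) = (v - 5)*(v + 3)*(v + 1)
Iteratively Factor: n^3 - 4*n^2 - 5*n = (n - 5)*(n^2 + n) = n*(n - 5)*(n + 1)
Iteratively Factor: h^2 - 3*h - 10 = (h + 2)*(h - 5)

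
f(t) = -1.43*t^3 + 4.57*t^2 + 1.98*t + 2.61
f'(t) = -4.29*t^2 + 9.14*t + 1.98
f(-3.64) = 124.92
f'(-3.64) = -88.13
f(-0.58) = 3.28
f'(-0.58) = -4.76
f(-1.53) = 15.40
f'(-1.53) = -22.05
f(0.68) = 5.62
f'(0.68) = 6.21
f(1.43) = 10.60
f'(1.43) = 6.28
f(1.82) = 12.73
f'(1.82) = 4.40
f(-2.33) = 40.90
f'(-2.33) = -42.61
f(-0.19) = 2.41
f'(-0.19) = 0.09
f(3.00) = 11.07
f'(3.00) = -9.21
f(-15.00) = 5827.41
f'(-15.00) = -1100.37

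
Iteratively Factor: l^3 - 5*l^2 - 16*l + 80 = (l - 4)*(l^2 - l - 20) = (l - 4)*(l + 4)*(l - 5)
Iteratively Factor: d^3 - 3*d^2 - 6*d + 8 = (d - 1)*(d^2 - 2*d - 8) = (d - 1)*(d + 2)*(d - 4)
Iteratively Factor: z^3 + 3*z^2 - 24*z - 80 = (z - 5)*(z^2 + 8*z + 16) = (z - 5)*(z + 4)*(z + 4)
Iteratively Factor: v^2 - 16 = (v - 4)*(v + 4)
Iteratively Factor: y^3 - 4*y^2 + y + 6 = (y + 1)*(y^2 - 5*y + 6) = (y - 2)*(y + 1)*(y - 3)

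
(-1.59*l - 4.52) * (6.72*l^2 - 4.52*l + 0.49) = -10.6848*l^3 - 23.1876*l^2 + 19.6513*l - 2.2148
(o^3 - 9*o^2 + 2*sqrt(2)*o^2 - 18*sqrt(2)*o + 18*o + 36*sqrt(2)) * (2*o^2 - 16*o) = 2*o^5 - 34*o^4 + 4*sqrt(2)*o^4 - 68*sqrt(2)*o^3 + 180*o^3 - 288*o^2 + 360*sqrt(2)*o^2 - 576*sqrt(2)*o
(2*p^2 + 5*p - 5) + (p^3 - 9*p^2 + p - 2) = p^3 - 7*p^2 + 6*p - 7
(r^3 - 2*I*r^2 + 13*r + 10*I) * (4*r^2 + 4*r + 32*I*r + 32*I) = 4*r^5 + 4*r^4 + 24*I*r^4 + 116*r^3 + 24*I*r^3 + 116*r^2 + 456*I*r^2 - 320*r + 456*I*r - 320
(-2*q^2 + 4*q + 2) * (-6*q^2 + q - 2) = 12*q^4 - 26*q^3 - 4*q^2 - 6*q - 4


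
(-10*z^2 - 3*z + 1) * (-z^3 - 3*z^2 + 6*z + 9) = 10*z^5 + 33*z^4 - 52*z^3 - 111*z^2 - 21*z + 9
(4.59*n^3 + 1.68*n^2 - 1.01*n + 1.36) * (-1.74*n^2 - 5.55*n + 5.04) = -7.9866*n^5 - 28.3977*n^4 + 15.567*n^3 + 11.7063*n^2 - 12.6384*n + 6.8544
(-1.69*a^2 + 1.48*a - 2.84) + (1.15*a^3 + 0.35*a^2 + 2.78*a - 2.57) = 1.15*a^3 - 1.34*a^2 + 4.26*a - 5.41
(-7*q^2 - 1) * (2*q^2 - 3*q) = -14*q^4 + 21*q^3 - 2*q^2 + 3*q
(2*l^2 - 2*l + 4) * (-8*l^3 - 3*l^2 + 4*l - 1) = -16*l^5 + 10*l^4 - 18*l^3 - 22*l^2 + 18*l - 4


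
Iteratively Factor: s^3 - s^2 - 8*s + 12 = (s - 2)*(s^2 + s - 6) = (s - 2)^2*(s + 3)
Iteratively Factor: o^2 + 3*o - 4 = (o - 1)*(o + 4)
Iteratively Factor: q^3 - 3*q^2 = (q - 3)*(q^2) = q*(q - 3)*(q)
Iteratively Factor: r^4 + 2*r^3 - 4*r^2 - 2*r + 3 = (r + 3)*(r^3 - r^2 - r + 1) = (r - 1)*(r + 3)*(r^2 - 1) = (r - 1)^2*(r + 3)*(r + 1)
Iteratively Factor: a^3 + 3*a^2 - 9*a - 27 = (a + 3)*(a^2 - 9) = (a - 3)*(a + 3)*(a + 3)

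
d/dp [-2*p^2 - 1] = -4*p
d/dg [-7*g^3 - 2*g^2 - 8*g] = -21*g^2 - 4*g - 8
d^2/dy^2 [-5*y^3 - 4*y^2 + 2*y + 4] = -30*y - 8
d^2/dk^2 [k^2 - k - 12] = 2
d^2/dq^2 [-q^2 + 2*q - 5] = -2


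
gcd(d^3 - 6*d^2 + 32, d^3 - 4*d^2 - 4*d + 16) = d^2 - 2*d - 8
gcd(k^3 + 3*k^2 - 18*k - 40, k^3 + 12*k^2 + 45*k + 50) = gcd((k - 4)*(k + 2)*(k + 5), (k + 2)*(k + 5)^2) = k^2 + 7*k + 10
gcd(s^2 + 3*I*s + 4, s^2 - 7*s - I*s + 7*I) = s - I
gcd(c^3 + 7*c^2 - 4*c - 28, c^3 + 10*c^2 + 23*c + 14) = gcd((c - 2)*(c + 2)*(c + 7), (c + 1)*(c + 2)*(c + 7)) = c^2 + 9*c + 14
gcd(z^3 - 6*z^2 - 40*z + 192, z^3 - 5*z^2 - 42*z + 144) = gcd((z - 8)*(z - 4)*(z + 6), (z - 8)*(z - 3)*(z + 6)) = z^2 - 2*z - 48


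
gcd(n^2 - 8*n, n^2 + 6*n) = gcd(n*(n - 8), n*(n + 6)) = n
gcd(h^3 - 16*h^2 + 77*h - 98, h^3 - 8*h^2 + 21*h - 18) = h - 2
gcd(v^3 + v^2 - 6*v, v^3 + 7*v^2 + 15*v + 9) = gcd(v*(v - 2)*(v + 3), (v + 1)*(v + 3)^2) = v + 3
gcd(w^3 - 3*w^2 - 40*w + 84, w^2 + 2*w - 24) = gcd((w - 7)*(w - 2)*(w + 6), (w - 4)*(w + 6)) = w + 6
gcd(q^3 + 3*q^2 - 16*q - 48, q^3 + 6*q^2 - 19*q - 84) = q^2 - q - 12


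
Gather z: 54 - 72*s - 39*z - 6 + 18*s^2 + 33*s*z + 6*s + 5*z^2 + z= 18*s^2 - 66*s + 5*z^2 + z*(33*s - 38) + 48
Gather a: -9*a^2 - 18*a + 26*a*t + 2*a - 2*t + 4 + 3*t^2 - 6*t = -9*a^2 + a*(26*t - 16) + 3*t^2 - 8*t + 4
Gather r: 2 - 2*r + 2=4 - 2*r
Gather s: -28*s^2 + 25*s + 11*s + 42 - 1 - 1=-28*s^2 + 36*s + 40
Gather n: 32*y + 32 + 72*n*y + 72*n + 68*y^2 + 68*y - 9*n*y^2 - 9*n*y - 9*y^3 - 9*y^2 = n*(-9*y^2 + 63*y + 72) - 9*y^3 + 59*y^2 + 100*y + 32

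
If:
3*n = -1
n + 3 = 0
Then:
No Solution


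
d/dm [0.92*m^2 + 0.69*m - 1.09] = 1.84*m + 0.69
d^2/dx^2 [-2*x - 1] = 0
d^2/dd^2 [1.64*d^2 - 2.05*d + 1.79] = 3.28000000000000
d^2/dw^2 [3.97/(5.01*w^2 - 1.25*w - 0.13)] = (199.294794*w^2 - 49.72425*w - 3.97*(10.02*w - 1.25)*(20.04*w - 2.5) - 5.171322)/(-5.01*w^2 + 1.25*w + 0.13)^3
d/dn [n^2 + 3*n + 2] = 2*n + 3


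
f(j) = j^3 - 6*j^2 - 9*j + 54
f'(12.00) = 279.00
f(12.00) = 810.00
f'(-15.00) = 846.00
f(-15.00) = -4536.00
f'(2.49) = -20.28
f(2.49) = 9.83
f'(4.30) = -5.13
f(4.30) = -16.13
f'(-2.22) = 32.43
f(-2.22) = 33.47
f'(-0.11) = -7.64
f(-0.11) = 54.92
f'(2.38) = -20.57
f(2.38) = 12.07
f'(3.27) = -16.16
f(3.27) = -4.62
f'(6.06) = 28.45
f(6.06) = 1.66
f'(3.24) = -16.39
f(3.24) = -4.13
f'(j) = 3*j^2 - 12*j - 9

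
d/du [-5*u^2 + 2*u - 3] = 2 - 10*u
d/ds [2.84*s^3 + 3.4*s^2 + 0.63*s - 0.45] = 8.52*s^2 + 6.8*s + 0.63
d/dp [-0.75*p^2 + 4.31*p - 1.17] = 4.31 - 1.5*p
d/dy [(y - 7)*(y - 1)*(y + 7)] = 3*y^2 - 2*y - 49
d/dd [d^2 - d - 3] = 2*d - 1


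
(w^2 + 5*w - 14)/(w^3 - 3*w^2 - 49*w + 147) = (w - 2)/(w^2 - 10*w + 21)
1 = 1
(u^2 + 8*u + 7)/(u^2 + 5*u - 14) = (u + 1)/(u - 2)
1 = 1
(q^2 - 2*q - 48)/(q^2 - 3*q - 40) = (q + 6)/(q + 5)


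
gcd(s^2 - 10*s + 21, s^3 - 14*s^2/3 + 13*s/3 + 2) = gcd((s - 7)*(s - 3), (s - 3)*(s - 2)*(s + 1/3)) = s - 3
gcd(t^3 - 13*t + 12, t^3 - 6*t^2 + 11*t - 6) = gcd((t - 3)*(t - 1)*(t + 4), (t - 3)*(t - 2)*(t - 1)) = t^2 - 4*t + 3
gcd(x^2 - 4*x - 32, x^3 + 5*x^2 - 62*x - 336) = x - 8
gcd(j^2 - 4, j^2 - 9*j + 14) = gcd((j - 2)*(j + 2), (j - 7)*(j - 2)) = j - 2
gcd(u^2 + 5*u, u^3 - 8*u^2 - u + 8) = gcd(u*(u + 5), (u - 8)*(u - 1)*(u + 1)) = 1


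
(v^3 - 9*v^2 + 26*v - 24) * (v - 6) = v^4 - 15*v^3 + 80*v^2 - 180*v + 144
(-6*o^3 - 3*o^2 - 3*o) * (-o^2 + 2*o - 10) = 6*o^5 - 9*o^4 + 57*o^3 + 24*o^2 + 30*o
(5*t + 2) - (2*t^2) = -2*t^2 + 5*t + 2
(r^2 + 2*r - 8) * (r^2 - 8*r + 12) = r^4 - 6*r^3 - 12*r^2 + 88*r - 96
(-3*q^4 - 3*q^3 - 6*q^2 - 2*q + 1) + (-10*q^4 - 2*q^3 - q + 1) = -13*q^4 - 5*q^3 - 6*q^2 - 3*q + 2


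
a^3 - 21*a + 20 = (a - 4)*(a - 1)*(a + 5)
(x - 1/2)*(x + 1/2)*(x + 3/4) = x^3 + 3*x^2/4 - x/4 - 3/16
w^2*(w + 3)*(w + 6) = w^4 + 9*w^3 + 18*w^2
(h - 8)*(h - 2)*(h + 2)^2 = h^4 - 6*h^3 - 20*h^2 + 24*h + 64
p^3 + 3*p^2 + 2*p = p*(p + 1)*(p + 2)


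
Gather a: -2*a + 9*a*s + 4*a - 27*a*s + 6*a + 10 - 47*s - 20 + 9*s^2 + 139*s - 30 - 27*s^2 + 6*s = a*(8 - 18*s) - 18*s^2 + 98*s - 40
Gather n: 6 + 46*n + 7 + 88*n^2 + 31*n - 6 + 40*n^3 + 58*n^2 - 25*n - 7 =40*n^3 + 146*n^2 + 52*n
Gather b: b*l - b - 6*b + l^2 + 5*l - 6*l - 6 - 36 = b*(l - 7) + l^2 - l - 42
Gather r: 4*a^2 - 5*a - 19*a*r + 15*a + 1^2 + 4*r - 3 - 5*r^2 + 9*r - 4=4*a^2 + 10*a - 5*r^2 + r*(13 - 19*a) - 6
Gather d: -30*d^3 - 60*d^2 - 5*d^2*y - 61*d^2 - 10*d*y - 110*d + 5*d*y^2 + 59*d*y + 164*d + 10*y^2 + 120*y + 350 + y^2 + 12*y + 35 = -30*d^3 + d^2*(-5*y - 121) + d*(5*y^2 + 49*y + 54) + 11*y^2 + 132*y + 385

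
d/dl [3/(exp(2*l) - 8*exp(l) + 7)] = 6*(4 - exp(l))*exp(l)/(exp(2*l) - 8*exp(l) + 7)^2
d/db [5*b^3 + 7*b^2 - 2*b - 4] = 15*b^2 + 14*b - 2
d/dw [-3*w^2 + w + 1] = 1 - 6*w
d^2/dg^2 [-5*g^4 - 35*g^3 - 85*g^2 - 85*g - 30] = -60*g^2 - 210*g - 170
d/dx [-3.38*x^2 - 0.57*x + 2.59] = -6.76*x - 0.57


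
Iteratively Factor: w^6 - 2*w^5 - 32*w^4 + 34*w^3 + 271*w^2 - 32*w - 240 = (w + 1)*(w^5 - 3*w^4 - 29*w^3 + 63*w^2 + 208*w - 240) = (w - 4)*(w + 1)*(w^4 + w^3 - 25*w^2 - 37*w + 60) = (w - 4)*(w - 1)*(w + 1)*(w^3 + 2*w^2 - 23*w - 60) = (w - 4)*(w - 1)*(w + 1)*(w + 3)*(w^2 - w - 20) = (w - 5)*(w - 4)*(w - 1)*(w + 1)*(w + 3)*(w + 4)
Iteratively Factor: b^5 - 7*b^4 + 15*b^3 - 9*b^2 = (b - 3)*(b^4 - 4*b^3 + 3*b^2) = b*(b - 3)*(b^3 - 4*b^2 + 3*b) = b^2*(b - 3)*(b^2 - 4*b + 3) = b^2*(b - 3)^2*(b - 1)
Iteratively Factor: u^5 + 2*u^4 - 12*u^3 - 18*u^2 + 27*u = (u)*(u^4 + 2*u^3 - 12*u^2 - 18*u + 27) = u*(u + 3)*(u^3 - u^2 - 9*u + 9) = u*(u - 1)*(u + 3)*(u^2 - 9) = u*(u - 3)*(u - 1)*(u + 3)*(u + 3)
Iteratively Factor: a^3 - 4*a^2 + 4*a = (a - 2)*(a^2 - 2*a) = a*(a - 2)*(a - 2)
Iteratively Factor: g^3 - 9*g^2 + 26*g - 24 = (g - 4)*(g^2 - 5*g + 6) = (g - 4)*(g - 3)*(g - 2)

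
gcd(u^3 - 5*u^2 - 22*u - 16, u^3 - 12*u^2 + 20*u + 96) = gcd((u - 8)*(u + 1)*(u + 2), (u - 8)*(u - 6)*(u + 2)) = u^2 - 6*u - 16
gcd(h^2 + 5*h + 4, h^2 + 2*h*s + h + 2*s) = h + 1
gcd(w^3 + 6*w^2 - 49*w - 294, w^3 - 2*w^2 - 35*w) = w - 7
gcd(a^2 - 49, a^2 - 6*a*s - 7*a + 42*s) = a - 7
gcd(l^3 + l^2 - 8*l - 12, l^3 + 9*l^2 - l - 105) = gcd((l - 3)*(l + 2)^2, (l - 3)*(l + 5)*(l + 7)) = l - 3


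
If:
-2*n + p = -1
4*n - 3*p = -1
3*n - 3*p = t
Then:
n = 2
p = 3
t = -3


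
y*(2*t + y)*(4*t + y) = 8*t^2*y + 6*t*y^2 + y^3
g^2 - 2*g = g*(g - 2)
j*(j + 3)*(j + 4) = j^3 + 7*j^2 + 12*j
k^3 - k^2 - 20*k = k*(k - 5)*(k + 4)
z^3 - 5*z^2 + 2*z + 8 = (z - 4)*(z - 2)*(z + 1)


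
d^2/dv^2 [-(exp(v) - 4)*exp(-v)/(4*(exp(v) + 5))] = (-exp(3*v) + 21*exp(2*v) + 60*exp(v) + 100)*exp(-v)/(4*(exp(3*v) + 15*exp(2*v) + 75*exp(v) + 125))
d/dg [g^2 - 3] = 2*g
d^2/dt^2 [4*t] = 0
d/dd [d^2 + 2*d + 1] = 2*d + 2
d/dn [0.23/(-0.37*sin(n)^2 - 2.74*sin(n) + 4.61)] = (0.1702*sin(n) + 0.6302)*cos(n)/(0.37*sin(n)^2 + 2.74*sin(n) - 4.61)^2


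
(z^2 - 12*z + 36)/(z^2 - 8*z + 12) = (z - 6)/(z - 2)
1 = 1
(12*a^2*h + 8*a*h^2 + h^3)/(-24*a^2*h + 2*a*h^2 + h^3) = (-2*a - h)/(4*a - h)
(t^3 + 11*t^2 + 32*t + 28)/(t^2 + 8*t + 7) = (t^2 + 4*t + 4)/(t + 1)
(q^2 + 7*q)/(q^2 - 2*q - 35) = q*(q + 7)/(q^2 - 2*q - 35)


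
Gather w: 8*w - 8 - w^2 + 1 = -w^2 + 8*w - 7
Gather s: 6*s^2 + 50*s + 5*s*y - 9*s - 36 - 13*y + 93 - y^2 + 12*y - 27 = 6*s^2 + s*(5*y + 41) - y^2 - y + 30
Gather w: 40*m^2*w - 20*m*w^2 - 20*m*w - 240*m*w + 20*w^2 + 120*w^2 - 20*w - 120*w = w^2*(140 - 20*m) + w*(40*m^2 - 260*m - 140)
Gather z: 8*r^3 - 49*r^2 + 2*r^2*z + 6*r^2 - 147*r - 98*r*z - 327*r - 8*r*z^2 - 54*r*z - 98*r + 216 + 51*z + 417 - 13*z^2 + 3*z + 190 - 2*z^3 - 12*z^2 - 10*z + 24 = 8*r^3 - 43*r^2 - 572*r - 2*z^3 + z^2*(-8*r - 25) + z*(2*r^2 - 152*r + 44) + 847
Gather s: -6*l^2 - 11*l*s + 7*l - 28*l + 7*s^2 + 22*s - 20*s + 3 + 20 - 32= -6*l^2 - 21*l + 7*s^2 + s*(2 - 11*l) - 9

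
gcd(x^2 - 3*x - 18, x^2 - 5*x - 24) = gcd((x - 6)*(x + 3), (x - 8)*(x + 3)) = x + 3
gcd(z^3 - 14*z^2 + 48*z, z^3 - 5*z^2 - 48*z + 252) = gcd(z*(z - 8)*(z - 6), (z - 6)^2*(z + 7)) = z - 6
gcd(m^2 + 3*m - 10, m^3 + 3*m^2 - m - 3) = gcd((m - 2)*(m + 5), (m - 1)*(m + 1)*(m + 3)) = 1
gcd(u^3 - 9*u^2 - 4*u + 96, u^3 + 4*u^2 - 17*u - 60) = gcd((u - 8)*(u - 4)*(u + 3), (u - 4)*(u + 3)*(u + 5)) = u^2 - u - 12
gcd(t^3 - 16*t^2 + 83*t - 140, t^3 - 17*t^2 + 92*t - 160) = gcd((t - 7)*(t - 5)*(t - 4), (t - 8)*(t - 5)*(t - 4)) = t^2 - 9*t + 20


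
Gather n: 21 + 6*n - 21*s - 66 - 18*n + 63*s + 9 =-12*n + 42*s - 36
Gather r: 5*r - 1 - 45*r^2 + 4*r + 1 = -45*r^2 + 9*r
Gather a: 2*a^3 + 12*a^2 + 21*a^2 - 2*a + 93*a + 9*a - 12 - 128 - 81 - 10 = 2*a^3 + 33*a^2 + 100*a - 231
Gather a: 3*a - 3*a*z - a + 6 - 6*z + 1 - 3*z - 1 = a*(2 - 3*z) - 9*z + 6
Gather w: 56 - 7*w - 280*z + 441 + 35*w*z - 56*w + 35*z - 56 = w*(35*z - 63) - 245*z + 441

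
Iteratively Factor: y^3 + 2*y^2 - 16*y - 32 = (y + 2)*(y^2 - 16) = (y + 2)*(y + 4)*(y - 4)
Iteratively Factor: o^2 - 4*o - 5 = (o - 5)*(o + 1)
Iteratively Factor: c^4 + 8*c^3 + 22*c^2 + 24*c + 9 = (c + 3)*(c^3 + 5*c^2 + 7*c + 3) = (c + 1)*(c + 3)*(c^2 + 4*c + 3) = (c + 1)*(c + 3)^2*(c + 1)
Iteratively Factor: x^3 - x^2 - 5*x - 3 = (x + 1)*(x^2 - 2*x - 3) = (x - 3)*(x + 1)*(x + 1)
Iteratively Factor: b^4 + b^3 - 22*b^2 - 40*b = (b + 2)*(b^3 - b^2 - 20*b) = (b + 2)*(b + 4)*(b^2 - 5*b) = (b - 5)*(b + 2)*(b + 4)*(b)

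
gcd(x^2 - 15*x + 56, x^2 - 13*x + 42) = x - 7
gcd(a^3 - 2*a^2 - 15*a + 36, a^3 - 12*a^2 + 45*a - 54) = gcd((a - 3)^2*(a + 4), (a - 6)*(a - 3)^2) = a^2 - 6*a + 9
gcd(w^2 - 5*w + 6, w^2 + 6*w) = 1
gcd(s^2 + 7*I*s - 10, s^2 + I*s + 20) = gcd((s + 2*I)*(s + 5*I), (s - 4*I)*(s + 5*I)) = s + 5*I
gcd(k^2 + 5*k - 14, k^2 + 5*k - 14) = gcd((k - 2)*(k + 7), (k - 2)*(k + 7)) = k^2 + 5*k - 14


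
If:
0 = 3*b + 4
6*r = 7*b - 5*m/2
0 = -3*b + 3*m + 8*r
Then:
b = -4/3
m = -76/3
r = 9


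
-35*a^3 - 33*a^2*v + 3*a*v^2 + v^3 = (-5*a + v)*(a + v)*(7*a + v)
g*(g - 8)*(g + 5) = g^3 - 3*g^2 - 40*g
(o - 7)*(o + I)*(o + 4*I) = o^3 - 7*o^2 + 5*I*o^2 - 4*o - 35*I*o + 28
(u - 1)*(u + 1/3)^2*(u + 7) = u^4 + 20*u^3/3 - 26*u^2/9 - 4*u - 7/9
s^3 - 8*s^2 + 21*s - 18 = (s - 3)^2*(s - 2)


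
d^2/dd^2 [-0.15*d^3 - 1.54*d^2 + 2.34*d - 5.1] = -0.9*d - 3.08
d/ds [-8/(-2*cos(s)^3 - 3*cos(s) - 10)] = 24*(cos(2*s) + 2)*sin(s)/(2*cos(s)^3 + 3*cos(s) + 10)^2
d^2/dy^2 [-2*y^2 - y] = -4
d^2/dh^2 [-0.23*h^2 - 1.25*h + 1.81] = -0.460000000000000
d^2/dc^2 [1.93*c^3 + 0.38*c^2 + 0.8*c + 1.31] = 11.58*c + 0.76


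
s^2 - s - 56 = (s - 8)*(s + 7)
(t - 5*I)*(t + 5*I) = t^2 + 25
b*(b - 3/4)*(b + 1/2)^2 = b^4 + b^3/4 - b^2/2 - 3*b/16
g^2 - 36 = (g - 6)*(g + 6)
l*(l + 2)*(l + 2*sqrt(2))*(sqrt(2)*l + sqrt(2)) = sqrt(2)*l^4 + 4*l^3 + 3*sqrt(2)*l^3 + 2*sqrt(2)*l^2 + 12*l^2 + 8*l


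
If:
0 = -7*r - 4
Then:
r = -4/7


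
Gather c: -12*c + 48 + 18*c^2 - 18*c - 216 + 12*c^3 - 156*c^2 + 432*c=12*c^3 - 138*c^2 + 402*c - 168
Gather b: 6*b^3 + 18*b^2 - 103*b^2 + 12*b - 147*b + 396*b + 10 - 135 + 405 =6*b^3 - 85*b^2 + 261*b + 280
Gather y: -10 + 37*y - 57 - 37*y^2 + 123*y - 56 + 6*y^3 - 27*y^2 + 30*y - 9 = 6*y^3 - 64*y^2 + 190*y - 132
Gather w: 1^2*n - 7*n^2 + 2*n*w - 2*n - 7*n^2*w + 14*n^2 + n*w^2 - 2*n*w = -7*n^2*w + 7*n^2 + n*w^2 - n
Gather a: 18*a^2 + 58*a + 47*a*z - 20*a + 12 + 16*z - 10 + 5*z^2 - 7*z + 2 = 18*a^2 + a*(47*z + 38) + 5*z^2 + 9*z + 4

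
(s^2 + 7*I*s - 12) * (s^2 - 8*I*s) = s^4 - I*s^3 + 44*s^2 + 96*I*s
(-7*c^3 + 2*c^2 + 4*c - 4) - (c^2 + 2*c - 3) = -7*c^3 + c^2 + 2*c - 1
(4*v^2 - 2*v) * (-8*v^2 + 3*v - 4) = -32*v^4 + 28*v^3 - 22*v^2 + 8*v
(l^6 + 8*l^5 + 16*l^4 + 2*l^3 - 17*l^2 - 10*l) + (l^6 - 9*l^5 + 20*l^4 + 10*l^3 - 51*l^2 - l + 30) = 2*l^6 - l^5 + 36*l^4 + 12*l^3 - 68*l^2 - 11*l + 30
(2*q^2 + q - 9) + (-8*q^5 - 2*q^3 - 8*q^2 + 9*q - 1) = -8*q^5 - 2*q^3 - 6*q^2 + 10*q - 10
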